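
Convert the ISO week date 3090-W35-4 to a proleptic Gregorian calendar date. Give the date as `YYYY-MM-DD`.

3090-08-28

ISO week 1 of 3090 is the week containing the first Thursday of 3090.
Week 35, day 4 (Thursday) lands on 3090-08-28.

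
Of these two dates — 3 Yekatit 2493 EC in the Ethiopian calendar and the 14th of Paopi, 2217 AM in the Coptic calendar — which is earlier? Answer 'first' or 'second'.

The two dates have Julian Day Numbers 2634576 and 2634467 respectively.
Since 2634467 < 2634576, the second date comes first.

second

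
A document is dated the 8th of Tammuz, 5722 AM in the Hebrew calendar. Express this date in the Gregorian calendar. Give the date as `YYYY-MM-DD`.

Julian Day Number of the source date = 2437856.
Converting JDN 2437856 to the Gregorian calendar gives 10 July 1962 CE.

1962-07-10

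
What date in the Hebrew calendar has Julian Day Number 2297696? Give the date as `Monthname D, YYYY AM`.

The proleptic Gregorian equivalent of JDN 2297696 is 11 October 1578.
In the Hebrew calendar that day is Tishrei 30, 5339 AM.

Tishrei 30, 5339 AM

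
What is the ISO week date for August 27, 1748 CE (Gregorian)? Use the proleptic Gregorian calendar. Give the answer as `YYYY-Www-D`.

The weekday is Tuesday (ISO weekday 2).
That Tuesday belongs to ISO week 35 of ISO year 1748.

1748-W35-2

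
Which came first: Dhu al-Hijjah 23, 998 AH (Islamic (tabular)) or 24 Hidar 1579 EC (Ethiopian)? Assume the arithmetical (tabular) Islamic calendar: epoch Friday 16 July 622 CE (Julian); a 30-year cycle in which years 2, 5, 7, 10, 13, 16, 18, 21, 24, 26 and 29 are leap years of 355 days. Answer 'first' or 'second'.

First date → JDN 2302091; second date → JDN 2300668.
JDN 2300668 < JDN 2302091, so the second date is earlier.

second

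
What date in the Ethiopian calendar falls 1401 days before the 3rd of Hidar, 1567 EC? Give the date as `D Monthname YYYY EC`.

JDN of the 3rd of Hidar, 1567 EC = 2296264.
2296264 − 1401 = 2294863.
JDN 2294863 in the Ethiopian calendar is 3 Tir 1563 EC.

3 Tir 1563 EC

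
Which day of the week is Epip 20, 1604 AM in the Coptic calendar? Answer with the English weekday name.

Thursday

Equivalently 26 July 1888 Gregorian, JDN 2410845.
2410845 ≡ 3 (mod 7); counting from Monday = 0 gives Thursday.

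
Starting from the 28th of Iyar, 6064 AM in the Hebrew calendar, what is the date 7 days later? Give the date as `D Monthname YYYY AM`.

The starting date is JDN 2562732; 2562732 + 7 = 2562739.
JDN 2562739 corresponds to 6 Sivan 6064 AM.

6 Sivan 6064 AM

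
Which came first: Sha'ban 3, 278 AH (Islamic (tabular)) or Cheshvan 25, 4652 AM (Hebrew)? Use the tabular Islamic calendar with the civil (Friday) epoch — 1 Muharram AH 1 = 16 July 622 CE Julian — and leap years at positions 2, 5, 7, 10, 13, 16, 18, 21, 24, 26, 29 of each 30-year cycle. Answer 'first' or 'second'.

second

The two dates have Julian Day Numbers 2046809 and 2046801 respectively.
Since 2046801 < 2046809, the second date comes first.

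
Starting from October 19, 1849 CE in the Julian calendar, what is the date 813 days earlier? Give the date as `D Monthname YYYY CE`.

The starting date is JDN 2396697; 2396697 − 813 = 2395884.
JDN 2395884 corresponds to 29 July 1847 CE.

29 July 1847 CE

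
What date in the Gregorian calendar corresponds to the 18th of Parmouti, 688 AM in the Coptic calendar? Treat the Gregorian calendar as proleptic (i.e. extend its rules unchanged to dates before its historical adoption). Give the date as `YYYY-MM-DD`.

Julian Day Number of the source date = 2076184.
Converting JDN 2076184 to the Gregorian calendar gives 18 April 972 CE.

0972-04-18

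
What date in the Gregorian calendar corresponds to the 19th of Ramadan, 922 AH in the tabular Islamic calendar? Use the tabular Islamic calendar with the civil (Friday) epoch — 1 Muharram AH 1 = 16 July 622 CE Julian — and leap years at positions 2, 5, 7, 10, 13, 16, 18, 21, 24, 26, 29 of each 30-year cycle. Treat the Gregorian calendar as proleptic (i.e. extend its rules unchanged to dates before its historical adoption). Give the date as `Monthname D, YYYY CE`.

Julian Day Number of the source date = 2275066.
Converting JDN 2275066 to the Gregorian calendar gives 26 October 1516 CE.

October 26, 1516 CE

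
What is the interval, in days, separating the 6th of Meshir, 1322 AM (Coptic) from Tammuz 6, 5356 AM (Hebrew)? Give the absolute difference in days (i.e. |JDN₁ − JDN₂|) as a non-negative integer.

3510

JDN of the first date = 2307680.
JDN of the second date = 2304170.
|2304170 − 2307680| = 3510.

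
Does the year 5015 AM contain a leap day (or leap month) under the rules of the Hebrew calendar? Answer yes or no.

no

Hebrew year 5015 is year 18 of its 19-year Metonic cycle; leap years are at positions 3, 6, 8, 11, 14, 17, 19, so it is a common year (12 months).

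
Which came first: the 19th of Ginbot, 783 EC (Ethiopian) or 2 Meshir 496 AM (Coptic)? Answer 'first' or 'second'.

second

The two dates have Julian Day Numbers 2010104 and 2005980 respectively.
Since 2005980 < 2010104, the second date comes first.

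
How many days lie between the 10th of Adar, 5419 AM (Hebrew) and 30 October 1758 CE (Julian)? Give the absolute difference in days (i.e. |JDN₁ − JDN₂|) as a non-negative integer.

36409

First date → JDN 2327061; second date → JDN 2363470.
The interval is |2327061 − 2363470| = 36409 days.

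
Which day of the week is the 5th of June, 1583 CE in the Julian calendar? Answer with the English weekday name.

Wednesday

Equivalently 15 June 1583 Gregorian, JDN 2299404.
JDN 2299404 mod 7 = 2, and JDN 0 was a Monday, so this is a Wednesday.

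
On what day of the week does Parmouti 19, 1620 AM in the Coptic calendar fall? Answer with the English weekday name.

In the Gregorian calendar this is 27 April 1904 (JDN 2416598).
JDN 2416598 mod 7 = 2, and JDN 0 was a Monday, so this is a Wednesday.

Wednesday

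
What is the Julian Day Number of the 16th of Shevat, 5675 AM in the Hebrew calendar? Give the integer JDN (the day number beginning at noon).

In the Gregorian calendar the same day is 31 January 1915.
JDN 2400001 is 17 November 1858 CE (Gregorian), MJD 0; the target day is +20528 days from there, so JDN = 2420529.

2420529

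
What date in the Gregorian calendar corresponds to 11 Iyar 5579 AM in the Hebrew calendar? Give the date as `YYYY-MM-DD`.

Both dates share Julian Day Number 2385561; in the Gregorian calendar that is 6 May 1819 CE.

1819-05-06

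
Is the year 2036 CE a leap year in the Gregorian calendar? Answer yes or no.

2036 is divisible by 4 and not by 100, so it is a leap year.

yes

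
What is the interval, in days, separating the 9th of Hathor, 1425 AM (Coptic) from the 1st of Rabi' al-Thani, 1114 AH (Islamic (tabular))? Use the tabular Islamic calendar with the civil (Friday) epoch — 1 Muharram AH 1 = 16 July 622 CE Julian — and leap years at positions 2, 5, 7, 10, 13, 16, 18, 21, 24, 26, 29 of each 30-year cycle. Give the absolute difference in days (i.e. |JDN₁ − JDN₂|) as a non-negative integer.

First date → JDN 2345214; second date → JDN 2342939.
The interval is |2345214 − 2342939| = 2275 days.

2275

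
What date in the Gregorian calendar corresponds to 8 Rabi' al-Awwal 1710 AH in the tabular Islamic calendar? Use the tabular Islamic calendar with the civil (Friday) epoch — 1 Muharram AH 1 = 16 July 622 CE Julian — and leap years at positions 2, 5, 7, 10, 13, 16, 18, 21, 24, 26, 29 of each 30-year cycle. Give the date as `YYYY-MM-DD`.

Both dates share Julian Day Number 2554119; in the Gregorian calendar that is 2 November 2280 CE.

2280-11-02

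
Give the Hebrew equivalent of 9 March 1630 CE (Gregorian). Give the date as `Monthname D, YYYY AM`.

Julian Day Number of the source date = 2316473.
Converting JDN 2316473 to the Hebrew calendar gives 25 Adar 5390 AM.

Adar 25, 5390 AM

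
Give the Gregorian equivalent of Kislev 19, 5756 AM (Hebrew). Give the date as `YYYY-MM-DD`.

1995-12-12

Julian Day Number of the source date = 2450064.
Converting JDN 2450064 to the Gregorian calendar gives 12 December 1995 CE.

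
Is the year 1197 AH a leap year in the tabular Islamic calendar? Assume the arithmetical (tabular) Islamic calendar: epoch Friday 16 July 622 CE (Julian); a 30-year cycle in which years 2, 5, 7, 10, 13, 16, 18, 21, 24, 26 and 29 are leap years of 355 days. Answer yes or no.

no

Year 1197 AH is year 27 of its 30-year cycle; leap positions are 2, 5, 7, 10, 13, 16, 18, 21, 24, 26, 29, so it is a common year (354 days).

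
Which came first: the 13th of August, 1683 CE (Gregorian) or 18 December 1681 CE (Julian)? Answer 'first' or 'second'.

second

Converting both to JDN: 2335988 vs 2335395; the smaller is the second.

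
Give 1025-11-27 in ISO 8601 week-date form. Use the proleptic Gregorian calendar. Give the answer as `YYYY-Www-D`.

The weekday is Sunday (ISO weekday 7).
That Sunday belongs to ISO week 47 of ISO year 1025.

1025-W47-7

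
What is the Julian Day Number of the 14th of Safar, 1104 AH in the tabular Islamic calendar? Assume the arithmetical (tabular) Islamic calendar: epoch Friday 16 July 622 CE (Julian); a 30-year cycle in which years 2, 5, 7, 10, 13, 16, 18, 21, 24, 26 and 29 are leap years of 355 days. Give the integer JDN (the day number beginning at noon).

2339349

Equivalently 25 October 1692 (Gregorian).
JDN 2451545 is 1 January 2000 CE (Gregorian); the target day is −112196 days from there, so JDN = 2339349.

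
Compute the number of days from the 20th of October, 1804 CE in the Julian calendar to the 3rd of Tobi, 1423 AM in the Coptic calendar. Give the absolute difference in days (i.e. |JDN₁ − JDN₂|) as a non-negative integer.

JDN of the first date = 2380262.
JDN of the second date = 2344537.
|2344537 − 2380262| = 35725.

35725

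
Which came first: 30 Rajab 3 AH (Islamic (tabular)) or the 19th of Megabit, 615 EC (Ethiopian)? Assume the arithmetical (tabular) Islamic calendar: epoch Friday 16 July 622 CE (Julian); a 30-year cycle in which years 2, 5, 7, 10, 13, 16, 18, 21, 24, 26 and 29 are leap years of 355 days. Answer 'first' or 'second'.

second

Converting both to JDN: 1949355 vs 1948682; the smaller is the second.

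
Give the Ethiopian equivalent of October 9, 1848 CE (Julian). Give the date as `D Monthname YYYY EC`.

12 Tikimt 1841 EC

Julian Day Number of the source date = 2396322.
Converting JDN 2396322 to the Ethiopian calendar gives 12 Tikimt 1841 EC.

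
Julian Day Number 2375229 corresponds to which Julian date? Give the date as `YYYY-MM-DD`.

1791-01-09

The Gregorian equivalent of JDN 2375229 is 20 January 1791.
In the Julian calendar that day is 1791-01-09.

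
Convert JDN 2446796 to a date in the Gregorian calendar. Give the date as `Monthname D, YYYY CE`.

December 31, 1986 CE

Counting from JDN 2299161 = 15 Oct 1582 gives an offset of 147635 days.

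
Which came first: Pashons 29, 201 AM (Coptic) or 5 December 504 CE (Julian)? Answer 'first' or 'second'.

The two dates have Julian Day Numbers 1898348 and 1905483 respectively.
Since 1898348 < 1905483, the first date comes first.

first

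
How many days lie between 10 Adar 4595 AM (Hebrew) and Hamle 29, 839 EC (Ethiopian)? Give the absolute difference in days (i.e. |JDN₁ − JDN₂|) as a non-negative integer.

JDN of the first date = 2026084.
JDN of the second date = 2030628.
|2030628 − 2026084| = 4544.

4544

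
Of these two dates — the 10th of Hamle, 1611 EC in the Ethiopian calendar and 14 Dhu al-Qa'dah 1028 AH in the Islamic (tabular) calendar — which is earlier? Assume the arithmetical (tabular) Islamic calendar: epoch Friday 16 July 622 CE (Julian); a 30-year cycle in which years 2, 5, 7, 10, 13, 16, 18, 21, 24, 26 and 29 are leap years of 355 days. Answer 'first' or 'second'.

first

Converting both to JDN: 2312582 vs 2312683; the smaller is the first.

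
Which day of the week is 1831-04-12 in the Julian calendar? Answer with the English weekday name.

In the Gregorian calendar this is 24 April 1831 (JDN 2389932).
2389932 ≡ 6 (mod 7); counting from Monday = 0 gives Sunday.

Sunday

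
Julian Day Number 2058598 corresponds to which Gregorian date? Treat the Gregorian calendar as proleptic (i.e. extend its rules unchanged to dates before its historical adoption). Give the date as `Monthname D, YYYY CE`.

February 24, 924 CE

JDN 2451545 is 1 Jan 2000; 2058598 is −392947 days from there.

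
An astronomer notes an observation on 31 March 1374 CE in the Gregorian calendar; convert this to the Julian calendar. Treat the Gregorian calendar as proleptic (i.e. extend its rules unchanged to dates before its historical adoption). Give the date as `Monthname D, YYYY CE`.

For dates in this range the Gregorian date is 8 days ahead of the Julian.
31 March 1374 Gregorian − 8 days → 23 March 1374 Julian.

March 23, 1374 CE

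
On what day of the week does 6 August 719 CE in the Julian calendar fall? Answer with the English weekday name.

Sunday

In the proleptic Gregorian calendar this is 10 August 719 (JDN 1983890).
Since JDN mod 7 = 6 (0 = Monday), the day is Sunday.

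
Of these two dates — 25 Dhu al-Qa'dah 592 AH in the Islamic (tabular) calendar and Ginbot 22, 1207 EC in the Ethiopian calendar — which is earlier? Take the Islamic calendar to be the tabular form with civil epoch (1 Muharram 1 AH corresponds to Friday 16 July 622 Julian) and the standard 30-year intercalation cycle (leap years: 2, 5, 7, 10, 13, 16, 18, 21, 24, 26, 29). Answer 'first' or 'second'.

first

The two dates have Julian Day Numbers 2158190 and 2164973 respectively.
Since 2158190 < 2164973, the first date comes first.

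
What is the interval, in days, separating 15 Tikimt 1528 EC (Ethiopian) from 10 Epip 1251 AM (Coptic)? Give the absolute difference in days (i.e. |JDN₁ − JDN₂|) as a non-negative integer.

First date → JDN 2282002; second date → JDN 2281901.
The interval is |2282002 − 2281901| = 101 days.

101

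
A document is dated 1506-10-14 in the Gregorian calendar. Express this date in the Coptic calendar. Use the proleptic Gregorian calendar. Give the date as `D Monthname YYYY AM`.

Julian Day Number of the source date = 2271401.
Converting JDN 2271401 to the Coptic calendar gives 7 Paopi 1223 AM.

7 Paopi 1223 AM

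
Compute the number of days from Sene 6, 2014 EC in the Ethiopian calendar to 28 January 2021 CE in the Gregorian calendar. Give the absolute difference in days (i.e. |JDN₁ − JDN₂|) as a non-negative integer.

501

First date → JDN 2459744; second date → JDN 2459243.
The interval is |2459744 − 2459243| = 501 days.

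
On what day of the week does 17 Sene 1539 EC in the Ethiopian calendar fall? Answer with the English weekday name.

In the proleptic Gregorian calendar this is 21 June 1547 (JDN 2286261).
Since JDN mod 7 = 5 (0 = Monday), the day is Saturday.

Saturday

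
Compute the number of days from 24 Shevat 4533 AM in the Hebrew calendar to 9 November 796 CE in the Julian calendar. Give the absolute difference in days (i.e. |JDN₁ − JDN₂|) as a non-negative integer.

8691

JDN of the first date = 2003419.
JDN of the second date = 2012110.
|2012110 − 2003419| = 8691.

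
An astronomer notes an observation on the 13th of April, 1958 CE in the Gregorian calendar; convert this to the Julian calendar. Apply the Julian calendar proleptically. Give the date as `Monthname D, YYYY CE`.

March 31, 1958 CE

For dates in this range the Gregorian date is 13 days ahead of the Julian.
13 April 1958 Gregorian − 13 days → 31 March 1958 Julian.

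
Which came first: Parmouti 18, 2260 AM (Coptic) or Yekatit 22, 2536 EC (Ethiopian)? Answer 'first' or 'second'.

second

The two dates have Julian Day Numbers 2650357 and 2650301 respectively.
Since 2650301 < 2650357, the second date comes first.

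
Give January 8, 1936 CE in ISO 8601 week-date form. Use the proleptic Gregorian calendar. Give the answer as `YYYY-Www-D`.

The weekday is Wednesday (ISO weekday 3).
That Wednesday belongs to ISO week 2 of ISO year 1936.

1936-W02-3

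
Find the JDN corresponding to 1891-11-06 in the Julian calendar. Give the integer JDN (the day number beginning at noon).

2412055

Equivalently 18 November 1891 (Gregorian).
JDN 2299161 is 15 October 1582 CE (Gregorian); the target day is +112894 days from there, so JDN = 2412055.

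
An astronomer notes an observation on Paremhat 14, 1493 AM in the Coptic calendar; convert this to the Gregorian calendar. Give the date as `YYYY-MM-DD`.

Julian Day Number of the source date = 2370176.
Converting JDN 2370176 to the Gregorian calendar gives 21 March 1777 CE.

1777-03-21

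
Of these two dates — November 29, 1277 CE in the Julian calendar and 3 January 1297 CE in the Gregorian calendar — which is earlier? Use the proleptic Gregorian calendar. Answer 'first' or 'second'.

The two dates have Julian Day Numbers 2187815 and 2194783 respectively.
Since 2187815 < 2194783, the first date comes first.

first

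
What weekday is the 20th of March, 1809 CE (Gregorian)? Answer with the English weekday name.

Monday

JDN 2381862 mod 7 = 0, and JDN 0 was a Monday, so this is a Monday.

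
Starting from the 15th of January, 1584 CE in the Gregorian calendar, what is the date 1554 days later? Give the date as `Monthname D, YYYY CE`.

The starting date is JDN 2299618; 2299618 + 1554 = 2301172.
JDN 2301172 corresponds to April 17, 1588 CE.

April 17, 1588 CE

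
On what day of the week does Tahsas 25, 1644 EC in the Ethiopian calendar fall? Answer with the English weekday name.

This is JDN 2324441 (1 January 1652 Gregorian).
2324441 ≡ 0 (mod 7); counting from Monday = 0 gives Monday.

Monday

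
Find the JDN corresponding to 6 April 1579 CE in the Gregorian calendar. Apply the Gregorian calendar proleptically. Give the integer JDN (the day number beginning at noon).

2297873

JDN 2451545 is 1 January 2000 CE (Gregorian); the target day is −153672 days from there, so JDN = 2297873.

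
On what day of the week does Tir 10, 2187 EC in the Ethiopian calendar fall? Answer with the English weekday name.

Monday

Equivalently 19 January 2195 Gregorian, JDN 2522786.
JDN 2522786 mod 7 = 0, and JDN 0 was a Monday, so this is a Monday.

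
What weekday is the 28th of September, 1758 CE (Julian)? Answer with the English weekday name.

Monday

This is JDN 2363438 (9 October 1758 Gregorian).
Since JDN mod 7 = 0 (0 = Monday), the day is Monday.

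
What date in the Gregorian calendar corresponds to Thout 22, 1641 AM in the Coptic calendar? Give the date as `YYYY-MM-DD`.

Julian Day Number of the source date = 2424061.
Converting JDN 2424061 to the Gregorian calendar gives 2 October 1924 CE.

1924-10-02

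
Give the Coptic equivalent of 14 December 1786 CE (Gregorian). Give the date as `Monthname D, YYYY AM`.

Koiak 7, 1503 AM

Both dates share Julian Day Number 2373731; in the Coptic calendar that is 7 Koiak 1503 AM.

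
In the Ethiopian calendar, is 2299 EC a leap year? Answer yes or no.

2299 mod 4 = 3; in the Ethiopian calendar a year is leap when year mod 4 = 3, so it is a leap year.

yes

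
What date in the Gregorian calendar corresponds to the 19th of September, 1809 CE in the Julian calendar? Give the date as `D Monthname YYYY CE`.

At this point the Julian calendar is 12 days behind the Gregorian.
19 September 1809 Julian + 12 days → 1 October 1809 Gregorian.

1 October 1809 CE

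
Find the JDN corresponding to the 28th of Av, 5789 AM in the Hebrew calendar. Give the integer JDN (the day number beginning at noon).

Equivalently 9 August 2029 (Gregorian).
JDN 2451545 is 1 January 2000 CE (Gregorian); the target day is +10813 days from there, so JDN = 2462358.

2462358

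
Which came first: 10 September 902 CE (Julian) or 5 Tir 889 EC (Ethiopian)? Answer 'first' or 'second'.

second

The two dates have Julian Day Numbers 2050766 and 2048687 respectively.
Since 2048687 < 2050766, the second date comes first.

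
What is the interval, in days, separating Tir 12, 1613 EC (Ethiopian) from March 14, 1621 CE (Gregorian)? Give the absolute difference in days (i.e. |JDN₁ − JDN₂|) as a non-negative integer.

JDN of the first date = 2313135.
JDN of the second date = 2313191.
|2313191 − 2313135| = 56.

56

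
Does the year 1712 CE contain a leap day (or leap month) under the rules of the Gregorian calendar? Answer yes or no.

1712 is divisible by 4 and not by 100, so it is a leap year.

yes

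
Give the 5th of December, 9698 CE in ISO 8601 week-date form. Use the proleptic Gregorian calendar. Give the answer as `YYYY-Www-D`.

The weekday is Friday (ISO weekday 5).
That Friday belongs to ISO week 49 of ISO year 9698.

9698-W49-5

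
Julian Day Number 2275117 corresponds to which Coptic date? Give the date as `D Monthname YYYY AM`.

JDN 2275117 is 16 December 1516 in the proleptic Gregorian calendar.
In the Coptic calendar that day is 10 Koiak 1233 AM.

10 Koiak 1233 AM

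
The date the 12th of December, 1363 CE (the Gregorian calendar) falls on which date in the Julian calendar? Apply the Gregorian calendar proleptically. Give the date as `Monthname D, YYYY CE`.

At this point the Julian calendar is 8 days behind the Gregorian.
12 December 1363 Gregorian − 8 days → 4 December 1363 Julian.

December 4, 1363 CE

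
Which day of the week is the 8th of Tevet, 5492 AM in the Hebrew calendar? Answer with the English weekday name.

In the Gregorian calendar this is 6 January 1732 (JDN 2353665).
JDN 2353665 mod 7 = 6, and JDN 0 was a Monday, so this is a Sunday.

Sunday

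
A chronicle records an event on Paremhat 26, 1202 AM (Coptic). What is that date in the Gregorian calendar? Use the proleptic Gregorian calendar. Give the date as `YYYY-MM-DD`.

1486-03-31

Julian Day Number of the source date = 2263900.
Converting JDN 2263900 to the Gregorian calendar gives 31 March 1486 CE.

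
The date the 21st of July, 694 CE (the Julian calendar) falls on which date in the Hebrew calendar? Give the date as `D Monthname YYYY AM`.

Julian Day Number of the source date = 1974743.
Converting JDN 1974743 to the Hebrew calendar gives 22 Tammuz 4454 AM.

22 Tammuz 4454 AM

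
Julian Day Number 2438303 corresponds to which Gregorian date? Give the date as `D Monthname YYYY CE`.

JDN 2451545 is 1 Jan 2000; 2438303 is −13242 days from there.

30 September 1963 CE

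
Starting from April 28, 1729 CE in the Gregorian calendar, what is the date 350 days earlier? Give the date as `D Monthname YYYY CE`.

13 May 1728 CE

JDN of April 28, 1729 CE = 2352682.
2352682 − 350 = 2352332.
JDN 2352332 in the Gregorian calendar is 13 May 1728 CE.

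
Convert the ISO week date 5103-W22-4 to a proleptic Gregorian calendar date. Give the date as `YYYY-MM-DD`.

5103-05-28

ISO week 1 of 5103 is the week containing the first Thursday of 5103.
Week 22, day 4 (Thursday) lands on 5103-05-28.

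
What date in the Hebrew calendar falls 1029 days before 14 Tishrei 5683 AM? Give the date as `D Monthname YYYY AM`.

20 Kislev 5680 AM

Counting 1029 days back from JDN 2423334 reaches JDN 2422305, which is 20 Kislev 5680 AM.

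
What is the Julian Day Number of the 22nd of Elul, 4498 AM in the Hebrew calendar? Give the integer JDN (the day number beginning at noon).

In the proleptic Gregorian calendar the same day is 16 September 738.
JDN 2400001 is 17 November 1858 CE (Gregorian), MJD 0; the target day is −409134 days from there, so JDN = 1990867.

1990867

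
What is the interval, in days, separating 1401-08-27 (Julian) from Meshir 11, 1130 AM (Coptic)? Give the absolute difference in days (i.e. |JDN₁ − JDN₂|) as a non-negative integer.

4545

JDN of the first date = 2233012.
JDN of the second date = 2237557.
|2237557 − 2233012| = 4545.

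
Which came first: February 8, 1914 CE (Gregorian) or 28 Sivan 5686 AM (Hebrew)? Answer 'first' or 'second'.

Converting both to JDN: 2420172 vs 2424677; the smaller is the first.

first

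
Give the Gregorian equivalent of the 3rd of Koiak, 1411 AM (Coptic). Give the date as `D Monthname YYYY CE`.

9 December 1694 CE

Both dates share Julian Day Number 2340124; in the Gregorian calendar that is 9 December 1694 CE.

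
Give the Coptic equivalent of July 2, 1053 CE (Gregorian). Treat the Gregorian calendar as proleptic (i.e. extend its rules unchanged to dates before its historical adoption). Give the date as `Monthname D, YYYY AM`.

Epip 2, 769 AM

Julian Day Number of the source date = 2105843.
Converting JDN 2105843 to the Coptic calendar gives 2 Epip 769 AM.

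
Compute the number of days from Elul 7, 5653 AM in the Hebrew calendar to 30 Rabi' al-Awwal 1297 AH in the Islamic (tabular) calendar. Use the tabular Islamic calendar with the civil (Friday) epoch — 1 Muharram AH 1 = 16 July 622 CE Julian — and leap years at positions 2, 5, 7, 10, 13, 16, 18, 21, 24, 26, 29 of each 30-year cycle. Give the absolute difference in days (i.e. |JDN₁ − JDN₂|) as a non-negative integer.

4908

First date → JDN 2412695; second date → JDN 2407787.
The interval is |2412695 − 2407787| = 4908 days.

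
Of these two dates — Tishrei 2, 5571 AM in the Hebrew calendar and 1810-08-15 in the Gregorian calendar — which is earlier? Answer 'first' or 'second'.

second

The two dates have Julian Day Numbers 2382421 and 2382375 respectively.
Since 2382375 < 2382421, the second date comes first.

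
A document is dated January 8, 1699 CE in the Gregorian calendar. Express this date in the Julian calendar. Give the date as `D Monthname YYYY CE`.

29 December 1698 CE

At this point the Julian calendar is 10 days behind the Gregorian.
8 January 1699 Gregorian − 10 days → 29 December 1698 Julian.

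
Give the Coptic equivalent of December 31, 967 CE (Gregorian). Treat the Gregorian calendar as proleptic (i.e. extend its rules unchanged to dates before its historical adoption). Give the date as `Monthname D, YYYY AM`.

Koiak 29, 684 AM

Both dates share Julian Day Number 2074614; in the Coptic calendar that is 29 Koiak 684 AM.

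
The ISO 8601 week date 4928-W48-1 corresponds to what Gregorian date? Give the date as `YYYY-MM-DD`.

4928-11-22

ISO week 1 of 4928 is the week containing the first Thursday of 4928.
Week 48, day 1 (Monday) lands on 4928-11-22.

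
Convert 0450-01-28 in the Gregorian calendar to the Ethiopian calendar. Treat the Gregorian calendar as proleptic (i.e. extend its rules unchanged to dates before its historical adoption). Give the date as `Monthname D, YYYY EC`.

Yekatit 2, 442 EC

Both dates share Julian Day Number 1885447; in the Ethiopian calendar that is 2 Yekatit 442 EC.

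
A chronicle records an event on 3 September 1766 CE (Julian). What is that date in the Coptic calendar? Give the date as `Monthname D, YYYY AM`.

Thout 6, 1483 AM

Both dates share Julian Day Number 2366335; in the Coptic calendar that is 6 Thout 1483 AM.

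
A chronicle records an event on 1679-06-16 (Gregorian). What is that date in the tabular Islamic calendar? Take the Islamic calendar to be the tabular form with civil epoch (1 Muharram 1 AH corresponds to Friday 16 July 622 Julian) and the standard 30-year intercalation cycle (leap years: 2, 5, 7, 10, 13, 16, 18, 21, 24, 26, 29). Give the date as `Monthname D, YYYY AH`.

Julian Day Number of the source date = 2334469.
Converting JDN 2334469 to the tabular Islamic calendar gives 7 Jumada al-Awwal 1090 AH.

Jumada al-Awwal 7, 1090 AH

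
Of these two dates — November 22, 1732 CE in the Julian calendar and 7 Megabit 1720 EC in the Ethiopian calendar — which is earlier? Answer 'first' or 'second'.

second

Converting both to JDN: 2353997 vs 2352272; the smaller is the second.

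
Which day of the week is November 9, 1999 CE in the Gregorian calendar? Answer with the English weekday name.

Tuesday

2451492 ≡ 1 (mod 7); counting from Monday = 0 gives Tuesday.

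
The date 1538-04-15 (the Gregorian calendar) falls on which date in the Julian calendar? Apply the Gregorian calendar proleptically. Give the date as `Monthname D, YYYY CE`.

For dates in this range the Gregorian date is 10 days ahead of the Julian.
15 April 1538 Gregorian − 10 days → 5 April 1538 Julian.

April 5, 1538 CE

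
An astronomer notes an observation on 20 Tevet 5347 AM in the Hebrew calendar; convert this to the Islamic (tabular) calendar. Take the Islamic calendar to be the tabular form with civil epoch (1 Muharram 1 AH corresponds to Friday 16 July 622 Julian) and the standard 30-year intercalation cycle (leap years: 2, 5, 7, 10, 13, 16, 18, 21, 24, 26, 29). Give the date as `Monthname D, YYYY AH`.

Muharram 20, 995 AH

Both dates share Julian Day Number 2300699; in the tabular Islamic calendar that is 20 Muharram 995 AH.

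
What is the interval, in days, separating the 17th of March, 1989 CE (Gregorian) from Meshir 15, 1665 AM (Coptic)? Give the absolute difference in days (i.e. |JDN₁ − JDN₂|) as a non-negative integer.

JDN of the first date = 2447603.
JDN of the second date = 2432970.
|2432970 − 2447603| = 14633.

14633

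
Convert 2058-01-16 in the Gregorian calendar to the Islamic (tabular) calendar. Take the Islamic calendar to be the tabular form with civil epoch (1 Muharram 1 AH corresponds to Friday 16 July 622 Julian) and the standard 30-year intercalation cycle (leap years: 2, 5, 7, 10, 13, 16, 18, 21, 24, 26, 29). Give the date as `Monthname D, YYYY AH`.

Rajab 21, 1480 AH

Both dates share Julian Day Number 2472745; in the tabular Islamic calendar that is 21 Rajab 1480 AH.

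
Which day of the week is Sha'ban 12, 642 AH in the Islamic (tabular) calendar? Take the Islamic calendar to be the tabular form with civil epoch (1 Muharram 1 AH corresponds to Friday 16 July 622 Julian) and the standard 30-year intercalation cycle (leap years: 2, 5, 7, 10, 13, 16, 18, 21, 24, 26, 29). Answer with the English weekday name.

Friday

This is JDN 2175807 (20 January 1245 Gregorian).
JDN 2175807 mod 7 = 4, and JDN 0 was a Monday, so this is a Friday.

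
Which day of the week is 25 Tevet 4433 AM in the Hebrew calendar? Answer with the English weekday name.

Monday

In the proleptic Gregorian calendar this is 23 December 672 (JDN 1966860).
JDN 1966860 mod 7 = 0, and JDN 0 was a Monday, so this is a Monday.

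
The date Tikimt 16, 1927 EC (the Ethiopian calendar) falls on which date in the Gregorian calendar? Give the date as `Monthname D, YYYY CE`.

October 26, 1934 CE

Julian Day Number of the source date = 2427737.
Converting JDN 2427737 to the Gregorian calendar gives 26 October 1934 CE.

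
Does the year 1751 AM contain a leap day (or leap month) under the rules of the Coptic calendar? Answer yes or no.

yes

1751 mod 4 = 3; in the Coptic calendar a year is leap when year mod 4 = 3, so it is a leap year.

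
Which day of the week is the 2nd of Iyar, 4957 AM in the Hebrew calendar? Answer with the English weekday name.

Tuesday

In the proleptic Gregorian calendar this is 29 April 1197 (JDN 2158374).
JDN 2158374 mod 7 = 1, and JDN 0 was a Monday, so this is a Tuesday.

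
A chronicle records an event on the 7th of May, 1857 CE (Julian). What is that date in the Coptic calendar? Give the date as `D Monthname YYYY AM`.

12 Pashons 1573 AM

Both dates share Julian Day Number 2399454; in the Coptic calendar that is 12 Pashons 1573 AM.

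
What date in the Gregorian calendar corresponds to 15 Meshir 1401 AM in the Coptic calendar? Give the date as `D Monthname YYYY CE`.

19 February 1685 CE

Both dates share Julian Day Number 2336544; in the Gregorian calendar that is 19 February 1685 CE.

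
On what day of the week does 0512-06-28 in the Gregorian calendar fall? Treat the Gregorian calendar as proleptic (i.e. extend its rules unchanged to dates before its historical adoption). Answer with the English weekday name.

JDN 1908243 mod 7 = 1, and JDN 0 was a Monday, so this is a Tuesday.

Tuesday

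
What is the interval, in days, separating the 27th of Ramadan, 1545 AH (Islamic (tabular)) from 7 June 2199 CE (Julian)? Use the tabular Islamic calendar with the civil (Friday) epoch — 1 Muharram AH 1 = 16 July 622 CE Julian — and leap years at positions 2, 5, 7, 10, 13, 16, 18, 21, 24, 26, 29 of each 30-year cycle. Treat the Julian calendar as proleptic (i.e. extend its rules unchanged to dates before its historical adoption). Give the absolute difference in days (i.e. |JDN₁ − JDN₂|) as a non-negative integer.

JDN of the first date = 2495844.
JDN of the second date = 2524400.
|2524400 − 2495844| = 28556.

28556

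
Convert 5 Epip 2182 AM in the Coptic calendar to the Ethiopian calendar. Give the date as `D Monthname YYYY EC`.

Both dates share Julian Day Number 2621944; in the Ethiopian calendar that is 5 Hamle 2458 EC.

5 Hamle 2458 EC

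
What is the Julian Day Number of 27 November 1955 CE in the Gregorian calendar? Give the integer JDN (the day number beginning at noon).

2435439

JDN 2451545 is 1 January 2000 CE (Gregorian); the target day is −16106 days from there, so JDN = 2435439.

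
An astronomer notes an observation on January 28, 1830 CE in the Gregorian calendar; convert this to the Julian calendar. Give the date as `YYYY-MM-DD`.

For dates in this range the Gregorian date is 12 days ahead of the Julian.
28 January 1830 Gregorian − 12 days → 16 January 1830 Julian.

1830-01-16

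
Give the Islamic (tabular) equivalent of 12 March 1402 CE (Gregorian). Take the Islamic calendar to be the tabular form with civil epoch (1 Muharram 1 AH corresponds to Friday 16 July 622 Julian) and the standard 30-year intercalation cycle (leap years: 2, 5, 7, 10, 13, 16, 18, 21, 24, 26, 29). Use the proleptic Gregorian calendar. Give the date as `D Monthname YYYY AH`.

Julian Day Number of the source date = 2233200.
Converting JDN 2233200 to the tabular Islamic calendar gives 28 Rajab 804 AH.

28 Rajab 804 AH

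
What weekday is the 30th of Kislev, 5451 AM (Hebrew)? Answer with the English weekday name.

In the Gregorian calendar this is 2 December 1690 (JDN 2338656).
2338656 ≡ 5 (mod 7); counting from Monday = 0 gives Saturday.

Saturday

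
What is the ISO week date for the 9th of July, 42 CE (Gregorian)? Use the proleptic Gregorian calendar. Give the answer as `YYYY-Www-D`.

The weekday is Wednesday (ISO weekday 3).
That Wednesday belongs to ISO week 28 of ISO year 42.

0042-W28-3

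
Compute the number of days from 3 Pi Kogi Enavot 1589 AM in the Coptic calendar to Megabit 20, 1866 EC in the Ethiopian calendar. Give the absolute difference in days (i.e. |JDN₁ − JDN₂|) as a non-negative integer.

202

First date → JDN 2405409; second date → JDN 2405611.
The interval is |2405409 − 2405611| = 202 days.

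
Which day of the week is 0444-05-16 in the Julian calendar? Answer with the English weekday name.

In the proleptic Gregorian calendar this is 17 May 444 (JDN 1883365).
JDN 1883365 mod 7 = 1, and JDN 0 was a Monday, so this is a Tuesday.

Tuesday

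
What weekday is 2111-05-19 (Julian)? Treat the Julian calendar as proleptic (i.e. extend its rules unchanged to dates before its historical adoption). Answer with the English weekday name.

Tuesday

Equivalently 2 June 2111 Gregorian, JDN 2492239.
Since JDN mod 7 = 1 (0 = Monday), the day is Tuesday.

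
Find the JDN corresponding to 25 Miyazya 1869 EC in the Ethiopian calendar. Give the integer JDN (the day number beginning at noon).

2406742

In the Gregorian calendar the same day is 2 May 1877.
JDN 2451545 is 1 January 2000 CE (Gregorian); the target day is −44803 days from there, so JDN = 2406742.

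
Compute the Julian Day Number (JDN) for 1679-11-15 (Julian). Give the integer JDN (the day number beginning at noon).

2334631

Equivalently 25 November 1679 (Gregorian).
JDN 2400001 is 17 November 1858 CE (Gregorian), MJD 0; the target day is −65370 days from there, so JDN = 2334631.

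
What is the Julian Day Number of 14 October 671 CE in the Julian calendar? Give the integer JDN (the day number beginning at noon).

In the proleptic Gregorian calendar the same day is 17 October 671.
JDN 2400001 is 17 November 1858 CE (Gregorian), MJD 0; the target day is −433574 days from there, so JDN = 1966427.

1966427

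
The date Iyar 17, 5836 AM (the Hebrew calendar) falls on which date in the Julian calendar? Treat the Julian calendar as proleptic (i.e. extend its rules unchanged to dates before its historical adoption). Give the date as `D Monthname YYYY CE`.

Both dates share Julian Day Number 2479444; in the Julian calendar that is 7 May 2076 CE.

7 May 2076 CE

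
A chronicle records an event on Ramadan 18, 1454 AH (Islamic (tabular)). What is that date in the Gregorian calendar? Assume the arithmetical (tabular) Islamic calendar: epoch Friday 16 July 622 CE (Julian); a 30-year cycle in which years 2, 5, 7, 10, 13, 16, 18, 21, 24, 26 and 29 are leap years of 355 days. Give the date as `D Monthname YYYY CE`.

Both dates share Julian Day Number 2463588; in the Gregorian calendar that is 21 December 2032 CE.

21 December 2032 CE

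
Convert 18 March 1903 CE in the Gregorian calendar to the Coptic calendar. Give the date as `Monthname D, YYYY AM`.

Paremhat 9, 1619 AM

Both dates share Julian Day Number 2416192; in the Coptic calendar that is 9 Paremhat 1619 AM.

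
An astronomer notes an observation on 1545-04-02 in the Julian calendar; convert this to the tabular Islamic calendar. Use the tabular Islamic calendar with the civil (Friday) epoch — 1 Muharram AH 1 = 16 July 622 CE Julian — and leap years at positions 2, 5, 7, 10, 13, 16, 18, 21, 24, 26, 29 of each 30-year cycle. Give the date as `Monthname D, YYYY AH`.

The source date corresponds to 12 April 1545 in the proleptic Gregorian calendar (JDN 2285461).
That day falls on 19 Muharram 952 AH in the tabular Islamic calendar.

Muharram 19, 952 AH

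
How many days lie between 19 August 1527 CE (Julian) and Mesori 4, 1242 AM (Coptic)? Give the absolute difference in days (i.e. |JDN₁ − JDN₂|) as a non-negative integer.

JDN of the first date = 2279025.
JDN of the second date = 2278638.
|2278638 − 2279025| = 387.

387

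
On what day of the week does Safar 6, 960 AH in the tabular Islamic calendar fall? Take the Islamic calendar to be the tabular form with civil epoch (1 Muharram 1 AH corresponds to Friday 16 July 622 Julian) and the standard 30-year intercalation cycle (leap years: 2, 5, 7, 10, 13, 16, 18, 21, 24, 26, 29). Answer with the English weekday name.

Sunday

In the proleptic Gregorian calendar this is 1 February 1553 (JDN 2288313).
Since JDN mod 7 = 6 (0 = Monday), the day is Sunday.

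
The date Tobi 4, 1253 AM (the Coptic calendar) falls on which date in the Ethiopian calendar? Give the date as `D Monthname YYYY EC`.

4 Tir 1529 EC

The source date corresponds to 9 January 1537 in the proleptic Gregorian calendar (JDN 2282446).
That day falls on 4 Tir 1529 EC in the Ethiopian calendar.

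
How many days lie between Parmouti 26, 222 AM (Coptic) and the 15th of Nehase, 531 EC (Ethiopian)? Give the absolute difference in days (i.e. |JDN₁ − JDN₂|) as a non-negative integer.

12162

First date → JDN 1905985; second date → JDN 1918147.
The interval is |1905985 − 1918147| = 12162 days.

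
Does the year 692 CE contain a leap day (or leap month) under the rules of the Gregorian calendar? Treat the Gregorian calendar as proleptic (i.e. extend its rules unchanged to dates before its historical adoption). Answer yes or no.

692 is divisible by 4 and not by 100, so it is a leap year.

yes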